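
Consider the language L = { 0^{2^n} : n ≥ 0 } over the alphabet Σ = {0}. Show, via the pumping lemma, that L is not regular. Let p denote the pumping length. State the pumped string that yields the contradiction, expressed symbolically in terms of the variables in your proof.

Toward a contradiction, assume L is regular with pumping length p.
Take w = 0^{2^p} ∈ L with |w| = 2^p ≥ p.
Write w = xyz as guaranteed by the lemma, with |xy| ≤ p and |y| ≥ 1.
Then y = 0^k for some k with 1 ≤ k ≤ p.
Pump with i = 2: xy^2z = 0^{2^p+k}. Since 1 ≤ k ≤ p < 2^p, we have 2^p < 2^p+k < 2^{p+1}, so 2^p+k is not a power of 2. So xy^2z ∉ L.
Contradiction. Therefore L is not regular.

0^{2^p+k}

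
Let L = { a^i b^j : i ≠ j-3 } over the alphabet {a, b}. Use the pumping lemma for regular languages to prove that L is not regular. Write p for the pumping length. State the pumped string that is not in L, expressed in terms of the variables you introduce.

Suppose for contradiction that L is regular, and let p be the pumping length.
Choose w = a^p b^{p+p!+3}. Since p ≠ (p+p!+3)-3 = p+p!, w ∈ L; and |w| ≥ p.
By the pumping lemma, w = xyz with |xy| ≤ p and |y| ≥ 1.
Since the first p symbols of w are all a's and |xy| ≤ p, y lies entirely in the leading a-block: y = a^k for some k with 1 ≤ k ≤ p.
Since 1 ≤ k ≤ p, k divides p!; set t = 1 + p!/k. Then xy^t z has p + (p!/k)·k = p + p! copies of a. Now the a-count is p+p! and (b-count)-3 = (p+p!+3)-3 = p+p!, so i ≠ j-3 fails. So xy^t z = a^{p+p!} b^{p+p!+3} ∉ L.
This is a contradiction; hence L is not regular.

a^{p+p!} b^{p+p!+3}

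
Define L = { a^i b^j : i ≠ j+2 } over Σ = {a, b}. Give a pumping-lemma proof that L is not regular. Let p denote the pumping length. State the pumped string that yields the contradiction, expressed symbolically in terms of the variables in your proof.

Assume L is regular. Let p be the pumping length given by the pumping lemma.
Choose w = a^p b^{p+p!-2}. Since p ≠ (p+p!-2)+2 = p+p!, w ∈ L; and |w| ≥ p.
The pumping lemma gives a decomposition w = xyz where |xy| ≤ p and |y| ≥ 1.
Since the first p symbols of w are all a's and |xy| ≤ p, y lies entirely in the leading a-block: y = a^k for some k with 1 ≤ k ≤ p.
Since 1 ≤ k ≤ p, k divides p!; set t = 1 + p!/k. Then xy^t z has p + (p!/k)·k = p + p! copies of a. Now the a-count is p+p! and (b-count)+2 = (p+p!-2)+2 = p+p!, so i ≠ j+2 fails. So xy^t z = a^{p+p!} b^{p+p!-2} ∉ L.
This contradicts the pumping lemma, so L is not regular.

a^{p+p!} b^{p+p!-2}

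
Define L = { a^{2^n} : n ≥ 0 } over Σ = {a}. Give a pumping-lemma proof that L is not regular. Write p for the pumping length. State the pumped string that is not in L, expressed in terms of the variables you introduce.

Assume L is regular. Let p be the pumping length given by the pumping lemma.
Take w = a^{2^p} ∈ L with |w| = 2^p ≥ p.
Write w = xyz as guaranteed by the lemma, with |xy| ≤ p and |y| ≥ 1.
Then y = a^k for some k with 1 ≤ k ≤ p.
Pump with i = 2: xy^2z = a^{2^p+k}. Since 1 ≤ k ≤ p < 2^p, we have 2^p < 2^p+k < 2^{p+1}, so 2^p+k is not a power of 2. So xy^2z ∉ L.
This contradicts the pumping lemma, so L is not regular.

a^{2^p+k}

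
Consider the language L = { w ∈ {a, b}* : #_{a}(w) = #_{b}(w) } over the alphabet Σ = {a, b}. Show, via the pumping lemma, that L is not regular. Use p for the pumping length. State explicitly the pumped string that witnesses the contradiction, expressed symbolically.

a^{p+k} b^p

Suppose for contradiction that L is regular, and let p be the pumping length.
Choose w = a^p b^p ∈ L with |w| = 2p ≥ p.
By the pumping lemma, w = xyz with |xy| ≤ p and y is nonempty.
The first p characters of w are a's, so xy (and hence y) consists only of a's. Write y = a^k, 1 ≤ k ≤ p.
Pump with i = 2: xy^2z = a^{p+k} b^p has p+k occurrences of a but only p of b. Since k ≥ 1 the counts differ, so xy^2z ∉ L.
This is a contradiction; hence L is not regular.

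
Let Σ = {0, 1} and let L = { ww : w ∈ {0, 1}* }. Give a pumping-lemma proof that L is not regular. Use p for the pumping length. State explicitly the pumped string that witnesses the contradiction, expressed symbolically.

Toward a contradiction, assume L is regular with pumping length p.
Take w = 0^p 1^p 0^p 1^p = uu where u = 0^p1^p; then w ∈ L and |w| = 4p ≥ p.
The pumping lemma gives a decomposition w = xyz where |xy| ≤ p and |y| > 0.
Because |xy| ≤ p and w begins with p copies of 0, we have y = 0^k with 1 ≤ k ≤ p.
Pump with i = 2: xy^2z = 0^{p+k} 1^p 0^p 1^p, of length 4p+k. Suppose this equals vv. The string starts with 0 and ends with 1, so v does too; thus the boundary between the two copies of v is a 1→0 transition. There is exactly one such transition, at position 2p+k, so |v| = 2p+k and |vv| = 4p+2k ≠ 4p+k since k ≥ 1. So xy^2z ∉ L.
Contradiction. Therefore L is not regular.

0^{p+k} 1^p 0^p 1^p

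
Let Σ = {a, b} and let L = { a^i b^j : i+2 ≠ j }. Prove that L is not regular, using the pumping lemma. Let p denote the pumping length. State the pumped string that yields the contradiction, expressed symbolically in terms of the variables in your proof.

a^{p+p!} b^{p+p!+2}

Assume L is regular; let p be its pumping constant.
Choose w = a^p b^{p+p!+2}. Since p ≠ (p+p!+2)-2 = p+p!, w ∈ L; and |w| ≥ p.
By the pumping lemma, w = xyz with |xy| ≤ p and |y| ≥ 1.
Since the first p symbols of w are all a's and |xy| ≤ p, y lies entirely in the leading a-block: y = a^k for some k with 1 ≤ k ≤ p.
Since 1 ≤ k ≤ p, k divides p!; set t = 1 + p!/k. Then xy^t z has p + (p!/k)·k = p + p! copies of a. Now the a-count is p+p! and (b-count)-2 = (p+p!+2)-2 = p+p!, so i+2 ≠ j fails. So xy^t z = a^{p+p!} b^{p+p!+2} ∉ L.
This is a contradiction; hence L is not regular.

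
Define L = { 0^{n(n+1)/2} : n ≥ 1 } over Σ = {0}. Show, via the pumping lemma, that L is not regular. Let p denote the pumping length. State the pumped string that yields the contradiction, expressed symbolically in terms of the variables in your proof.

0^{p(p+1)/2+k}

Assume L is regular; let p be its pumping constant.
Take w = 0^{p(p+1)/2} ∈ L with |w| = p(p+1)/2 ≥ p.
The pumping lemma gives a decomposition w = xyz where |xy| ≤ p and |y| ≥ 1.
Then y = 0^k for some k with 1 ≤ k ≤ p.
Pump with i = 2: xy^2z = 0^{p(p+1)/2+k}. Since 1 ≤ k ≤ p, p(p+1)/2 < p(p+1)/2+k ≤ p(p+1)/2+p < (p+1)(p+2)/2, so p(p+1)/2+k is strictly between consecutive triangular numbers. So xy^2z ∉ L.
Contradiction. Therefore L is not regular.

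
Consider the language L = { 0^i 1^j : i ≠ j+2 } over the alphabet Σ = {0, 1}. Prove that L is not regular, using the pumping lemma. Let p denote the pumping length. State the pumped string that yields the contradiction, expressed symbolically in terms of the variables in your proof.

Assume L is regular; let p be its pumping constant.
Choose w = 0^p 1^{p+p!-2}. Since p ≠ (p+p!-2)+2 = p+p!, w ∈ L; and |w| ≥ p.
By the pumping lemma, w = xyz with |xy| ≤ p and |y| > 0.
Because |xy| ≤ p and w begins with p copies of 0, we have y = 0^k with 1 ≤ k ≤ p.
Since 1 ≤ k ≤ p, k divides p!; set t = 1 + p!/k. Then xy^t z has p + (p!/k)·k = p + p! copies of 0. Now the 0-count is p+p! and (1-count)+2 = (p+p!-2)+2 = p+p!, so i ≠ j+2 fails. So xy^t z = 0^{p+p!} 1^{p+p!-2} ∉ L.
Contradiction. Therefore L is not regular.

0^{p+p!} 1^{p+p!-2}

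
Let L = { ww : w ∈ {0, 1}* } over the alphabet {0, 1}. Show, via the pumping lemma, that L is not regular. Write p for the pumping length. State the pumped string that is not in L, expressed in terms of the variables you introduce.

Assume L is regular. Let p be the pumping length given by the pumping lemma.
Take w = 0^p 1^p 0^p 1^p = uu where u = 0^p1^p; then w ∈ L and |w| = 4p ≥ p.
Write w = xyz as guaranteed by the lemma, with |xy| ≤ p and |y| > 0.
Because |xy| ≤ p and w begins with p copies of 0, we have y = 0^k with 1 ≤ k ≤ p.
Pump with i = 2: xy^2z = 0^{p+k} 1^p 0^p 1^p, of length 4p+k. Suppose this equals vv. The string starts with 0 and ends with 1, so v does too; thus the boundary between the two copies of v is a 1→0 transition. There is exactly one such transition, at position 2p+k, so |v| = 2p+k and |vv| = 4p+2k ≠ 4p+k since k ≥ 1. So xy^2z ∉ L.
Contradiction. Therefore L is not regular.

0^{p+k} 1^p 0^p 1^p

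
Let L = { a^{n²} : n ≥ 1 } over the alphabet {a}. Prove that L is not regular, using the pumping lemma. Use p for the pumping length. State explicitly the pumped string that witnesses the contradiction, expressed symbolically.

a^{p²+k}

Suppose for contradiction that L is regular, and let p be the pumping length.
Take w = a^{p²} ∈ L with |w| = p² ≥ p.
The pumping lemma gives a decomposition w = xyz where |xy| ≤ p and y is nonempty.
Then y = a^k for some k with 1 ≤ k ≤ p.
Pump with i = 2: xy^2z = a^{p²+k}. Since 1 ≤ k ≤ p, p² < p²+k ≤ p²+p < (p+1)², so p²+k lies strictly between consecutive squares and is not a perfect square. So xy^2z ∉ L.
This is a contradiction; hence L is not regular.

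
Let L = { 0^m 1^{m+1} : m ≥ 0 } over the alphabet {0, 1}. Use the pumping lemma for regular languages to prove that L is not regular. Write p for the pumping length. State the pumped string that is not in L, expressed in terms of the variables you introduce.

0^{p+k} 1^{p+1}

Assume L is regular; let p be its pumping constant.
Take w = 0^p 1^{p+1}. Then w ∈ L and |w| = 2p+1 ≥ p.
By the pumping lemma, w = xyz with |xy| ≤ p and |y| > 0.
Because |xy| ≤ p and w begins with p copies of 0, we have y = 0^k with 1 ≤ k ≤ p.
Pump with i = 2: xy^2z = 0^{p+k} 1^{p+1}. For this to lie in L we would need p+1 = (p+k)+1, which forces k = 0. But k ≥ 1, so xy^2z ∉ L.
This is a contradiction; hence L is not regular.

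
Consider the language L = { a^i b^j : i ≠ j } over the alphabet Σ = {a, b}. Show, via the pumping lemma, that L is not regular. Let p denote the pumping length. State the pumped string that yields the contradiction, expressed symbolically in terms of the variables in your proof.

Suppose for contradiction that L is regular, and let p be the pumping length.
Choose w = a^p b^{p+p!}. Since p ≠ p+p!, w ∈ L; and |w| ≥ p.
By the pumping lemma, w = xyz with |xy| ≤ p and |y| > 0.
Since the first p symbols of w are all a's and |xy| ≤ p, y lies entirely in the leading a-block: y = a^k for some k with 1 ≤ k ≤ p.
Since 1 ≤ k ≤ p, k divides p!; set t = 1 + p!/k. Then xy^t z has p + (p!/k)·k = p + p! copies of a. Now the a-count equals the b-count, so i ≠ j fails. So xy^t z = a^{p+p!} b^{p+p!} ∉ L.
This is a contradiction; hence L is not regular.

a^{p+p!} b^{p+p!}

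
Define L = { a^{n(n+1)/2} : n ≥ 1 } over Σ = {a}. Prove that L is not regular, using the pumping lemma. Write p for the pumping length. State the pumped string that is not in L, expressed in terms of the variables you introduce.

Assume L is regular; let p be its pumping constant.
Take w = a^{p(p+1)/2} ∈ L with |w| = p(p+1)/2 ≥ p.
The pumping lemma gives a decomposition w = xyz where |xy| ≤ p and |y| ≥ 1.
Then y = a^k for some k with 1 ≤ k ≤ p.
Pump with i = 2: xy^2z = a^{p(p+1)/2+k}. Since 1 ≤ k ≤ p, p(p+1)/2 < p(p+1)/2+k ≤ p(p+1)/2+p < (p+1)(p+2)/2, so p(p+1)/2+k is strictly between consecutive triangular numbers. So xy^2z ∉ L.
This contradicts the pumping lemma, so L is not regular.

a^{p(p+1)/2+k}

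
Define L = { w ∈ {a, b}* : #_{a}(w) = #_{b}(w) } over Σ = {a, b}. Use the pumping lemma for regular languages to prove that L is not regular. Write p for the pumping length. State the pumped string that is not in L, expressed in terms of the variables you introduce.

Assume L is regular; let p be its pumping constant.
Choose w = a^p b^p ∈ L with |w| = 2p ≥ p.
Write w = xyz as guaranteed by the lemma, with |xy| ≤ p and |y| ≥ 1.
Because |xy| ≤ p and w begins with p copies of a, we have y = a^k with 1 ≤ k ≤ p.
Pump with i = 2: xy^2z = a^{p+k} b^p has p+k occurrences of a but only p of b. Since k ≥ 1 the counts differ, so xy^2z ∉ L.
This is a contradiction; hence L is not regular.

a^{p+k} b^p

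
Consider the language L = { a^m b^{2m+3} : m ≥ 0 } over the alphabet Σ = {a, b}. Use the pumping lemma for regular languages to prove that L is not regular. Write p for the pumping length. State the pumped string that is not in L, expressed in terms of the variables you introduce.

a^{p+k} b^{2p+3}

Assume L is regular; let p be its pumping constant.
Take w = a^p b^{2p+3}. Then w ∈ L and |w| = 3p+3 ≥ p.
The pumping lemma gives a decomposition w = xyz where |xy| ≤ p and |y| > 0.
Because |xy| ≤ p and w begins with p copies of a, we have y = a^k with 1 ≤ k ≤ p.
Pump with i = 2: xy^2z = a^{p+k} b^{2p+3}. For this to lie in L we would need 2p+3 = 2(p+k)+3, which forces k = 0. But k ≥ 1, so xy^2z ∉ L.
This is a contradiction; hence L is not regular.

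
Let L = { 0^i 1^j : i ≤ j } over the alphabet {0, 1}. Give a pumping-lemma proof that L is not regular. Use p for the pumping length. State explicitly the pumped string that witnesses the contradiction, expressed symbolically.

0^{p+k} 1^p

Assume L is regular. Let p be the pumping length given by the pumping lemma.
Choose w = 0^p 1^p ∈ L, with |w| = 2p ≥ p.
Write w = xyz as guaranteed by the lemma, with |xy| ≤ p and |y| ≥ 1.
Since the first p symbols of w are all 0's and |xy| ≤ p, y lies entirely in the leading 0-block: y = 0^k for some k with 1 ≤ k ≤ p.
Consider xy^2z = 0^{p+k} 1^p. Since k ≥ 1, the 0-count p+k exceeds the 1-count p, so i ≤ j fails; thus xy^2z ∉ L.
Contradiction. Therefore L is not regular.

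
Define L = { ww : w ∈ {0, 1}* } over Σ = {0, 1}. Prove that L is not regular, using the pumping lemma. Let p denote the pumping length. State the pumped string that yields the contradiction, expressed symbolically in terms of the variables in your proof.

Suppose for contradiction that L is regular, and let p be the pumping length.
Take w = 0^p 1^p 0^p 1^p = uu where u = 0^p1^p; then w ∈ L and |w| = 4p ≥ p.
By the pumping lemma, w = xyz with |xy| ≤ p and y is nonempty.
Since the first p symbols of w are all 0's and |xy| ≤ p, y lies entirely in the leading 0-block: y = 0^k for some k with 1 ≤ k ≤ p.
Pump with i = 2: xy^2z = 0^{p+k} 1^p 0^p 1^p, of length 4p+k. Suppose this equals vv. The string starts with 0 and ends with 1, so v does too; thus the boundary between the two copies of v is a 1→0 transition. There is exactly one such transition, at position 2p+k, so |v| = 2p+k and |vv| = 4p+2k ≠ 4p+k since k ≥ 1. So xy^2z ∉ L.
This is a contradiction; hence L is not regular.

0^{p+k} 1^p 0^p 1^p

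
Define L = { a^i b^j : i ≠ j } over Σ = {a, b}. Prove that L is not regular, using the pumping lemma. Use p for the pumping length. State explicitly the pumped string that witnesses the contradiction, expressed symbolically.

a^{p+p!} b^{p+p!}

Suppose for contradiction that L is regular, and let p be the pumping length.
Choose w = a^p b^{p+p!}. Since p ≠ p+p!, w ∈ L; and |w| ≥ p.
Write w = xyz as guaranteed by the lemma, with |xy| ≤ p and |y| > 0.
The first p characters of w are a's, so xy (and hence y) consists only of a's. Write y = a^k, 1 ≤ k ≤ p.
Since 1 ≤ k ≤ p, k divides p!; set t = 1 + p!/k. Then xy^t z has p + (p!/k)·k = p + p! copies of a. Now the a-count equals the b-count, so i ≠ j fails. So xy^t z = a^{p+p!} b^{p+p!} ∉ L.
This is a contradiction; hence L is not regular.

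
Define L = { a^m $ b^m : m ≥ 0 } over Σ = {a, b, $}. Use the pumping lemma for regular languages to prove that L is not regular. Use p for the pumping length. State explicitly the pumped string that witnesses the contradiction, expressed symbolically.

a^{p+k} $ b^p

Suppose for contradiction that L is regular, and let p be the pumping length.
Take w = a^p $ b^p ∈ L with |w| = 2p+1 ≥ p.
Write w = xyz as guaranteed by the lemma, with |xy| ≤ p and |y| > 0.
Because |xy| ≤ p and w begins with p copies of a, we have y = a^k with 1 ≤ k ≤ p.
Pump with i = 2: xy^2z = a^{p+k} $ b^p, which would require p+k = p. But k ≥ 1, so xy^2z ∉ L.
This is a contradiction; hence L is not regular.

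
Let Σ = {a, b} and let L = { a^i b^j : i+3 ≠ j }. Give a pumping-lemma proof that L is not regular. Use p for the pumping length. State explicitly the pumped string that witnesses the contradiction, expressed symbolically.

a^{p+p!} b^{p+p!+3}

Suppose for contradiction that L is regular, and let p be the pumping length.
Choose w = a^p b^{p+p!+3}. Since p ≠ (p+p!+3)-3 = p+p!, w ∈ L; and |w| ≥ p.
Write w = xyz as guaranteed by the lemma, with |xy| ≤ p and |y| > 0.
Because |xy| ≤ p and w begins with p copies of a, we have y = a^k with 1 ≤ k ≤ p.
Since 1 ≤ k ≤ p, k divides p!; set t = 1 + p!/k. Then xy^t z has p + (p!/k)·k = p + p! copies of a. Now the a-count is p+p! and (b-count)-3 = (p+p!+3)-3 = p+p!, so i+3 ≠ j fails. So xy^t z = a^{p+p!} b^{p+p!+3} ∉ L.
Contradiction. Therefore L is not regular.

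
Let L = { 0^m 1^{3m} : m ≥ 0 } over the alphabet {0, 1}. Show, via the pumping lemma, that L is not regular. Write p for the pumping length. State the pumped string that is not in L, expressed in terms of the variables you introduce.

0^{p+k} 1^{3p}

Toward a contradiction, assume L is regular with pumping length p.
Take w = 0^p 1^{3p}. Then w ∈ L and |w| = 4p ≥ p.
By the pumping lemma, w = xyz with |xy| ≤ p and y is nonempty.
Because |xy| ≤ p and w begins with p copies of 0, we have y = 0^k with 1 ≤ k ≤ p.
Pump with i = 2: xy^2z = 0^{p+k} 1^{3p}. For this to lie in L we would need 3p = 3(p+k), which forces k = 0. But k ≥ 1, so xy^2z ∉ L.
Contradiction. Therefore L is not regular.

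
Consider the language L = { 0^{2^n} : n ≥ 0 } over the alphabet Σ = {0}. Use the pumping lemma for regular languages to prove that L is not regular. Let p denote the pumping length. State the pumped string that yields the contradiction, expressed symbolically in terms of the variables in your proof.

Suppose for contradiction that L is regular, and let p be the pumping length.
Take w = 0^{2^p} ∈ L with |w| = 2^p ≥ p.
The pumping lemma gives a decomposition w = xyz where |xy| ≤ p and |y| > 0.
Then y = 0^k for some k with 1 ≤ k ≤ p.
Pump with i = 2: xy^2z = 0^{2^p+k}. Since 1 ≤ k ≤ p < 2^p, we have 2^p < 2^p+k < 2^{p+1}, so 2^p+k is not a power of 2. So xy^2z ∉ L.
This contradicts the pumping lemma, so L is not regular.

0^{2^p+k}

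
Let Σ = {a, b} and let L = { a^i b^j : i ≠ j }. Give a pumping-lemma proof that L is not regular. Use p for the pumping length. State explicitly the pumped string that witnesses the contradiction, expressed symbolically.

Assume L is regular. Let p be the pumping length given by the pumping lemma.
Choose w = a^p b^{p+p!}. Since p ≠ p+p!, w ∈ L; and |w| ≥ p.
By the pumping lemma, w = xyz with |xy| ≤ p and |y| ≥ 1.
Since the first p symbols of w are all a's and |xy| ≤ p, y lies entirely in the leading a-block: y = a^k for some k with 1 ≤ k ≤ p.
Since 1 ≤ k ≤ p, k divides p!; set t = 1 + p!/k. Then xy^t z has p + (p!/k)·k = p + p! copies of a. Now the a-count equals the b-count, so i ≠ j fails. So xy^t z = a^{p+p!} b^{p+p!} ∉ L.
This is a contradiction; hence L is not regular.

a^{p+p!} b^{p+p!}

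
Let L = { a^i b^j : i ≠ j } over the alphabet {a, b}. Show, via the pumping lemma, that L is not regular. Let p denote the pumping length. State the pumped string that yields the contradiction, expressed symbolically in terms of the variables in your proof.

a^{p+p!} b^{p+p!}

Assume L is regular; let p be its pumping constant.
Choose w = a^p b^{p+p!}. Since p ≠ p+p!, w ∈ L; and |w| ≥ p.
Write w = xyz as guaranteed by the lemma, with |xy| ≤ p and y is nonempty.
Because |xy| ≤ p and w begins with p copies of a, we have y = a^k with 1 ≤ k ≤ p.
Since 1 ≤ k ≤ p, k divides p!; set t = 1 + p!/k. Then xy^t z has p + (p!/k)·k = p + p! copies of a. Now the a-count equals the b-count, so i ≠ j fails. So xy^t z = a^{p+p!} b^{p+p!} ∉ L.
This is a contradiction; hence L is not regular.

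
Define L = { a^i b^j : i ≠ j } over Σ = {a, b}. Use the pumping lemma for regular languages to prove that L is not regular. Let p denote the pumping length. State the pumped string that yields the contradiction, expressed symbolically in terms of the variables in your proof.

Suppose for contradiction that L is regular, and let p be the pumping length.
Choose w = a^p b^{p+p!}. Since p ≠ p+p!, w ∈ L; and |w| ≥ p.
By the pumping lemma, w = xyz with |xy| ≤ p and |y| ≥ 1.
The first p characters of w are a's, so xy (and hence y) consists only of a's. Write y = a^k, 1 ≤ k ≤ p.
Since 1 ≤ k ≤ p, k divides p!; set t = 1 + p!/k. Then xy^t z has p + (p!/k)·k = p + p! copies of a. Now the a-count equals the b-count, so i ≠ j fails. So xy^t z = a^{p+p!} b^{p+p!} ∉ L.
This is a contradiction; hence L is not regular.

a^{p+p!} b^{p+p!}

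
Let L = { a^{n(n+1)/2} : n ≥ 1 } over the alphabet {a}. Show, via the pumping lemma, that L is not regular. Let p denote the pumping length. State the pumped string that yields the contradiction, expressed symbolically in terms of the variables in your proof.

a^{p(p+1)/2+k}

Suppose for contradiction that L is regular, and let p be the pumping length.
Take w = a^{p(p+1)/2} ∈ L with |w| = p(p+1)/2 ≥ p.
The pumping lemma gives a decomposition w = xyz where |xy| ≤ p and |y| > 0.
Then y = a^k for some k with 1 ≤ k ≤ p.
Pump with i = 2: xy^2z = a^{p(p+1)/2+k}. Since 1 ≤ k ≤ p, p(p+1)/2 < p(p+1)/2+k ≤ p(p+1)/2+p < (p+1)(p+2)/2, so p(p+1)/2+k is strictly between consecutive triangular numbers. So xy^2z ∉ L.
This contradicts the pumping lemma, so L is not regular.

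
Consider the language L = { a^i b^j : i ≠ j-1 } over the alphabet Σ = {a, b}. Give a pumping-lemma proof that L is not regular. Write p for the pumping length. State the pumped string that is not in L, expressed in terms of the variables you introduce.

Assume L is regular; let p be its pumping constant.
Choose w = a^p b^{p+p!+1}. Since p ≠ (p+p!+1)-1 = p+p!, w ∈ L; and |w| ≥ p.
The pumping lemma gives a decomposition w = xyz where |xy| ≤ p and |y| ≥ 1.
Since the first p symbols of w are all a's and |xy| ≤ p, y lies entirely in the leading a-block: y = a^k for some k with 1 ≤ k ≤ p.
Since 1 ≤ k ≤ p, k divides p!; set t = 1 + p!/k. Then xy^t z has p + (p!/k)·k = p + p! copies of a. Now the a-count is p+p! and (b-count)-1 = (p+p!+1)-1 = p+p!, so i ≠ j-1 fails. So xy^t z = a^{p+p!} b^{p+p!+1} ∉ L.
This contradicts the pumping lemma, so L is not regular.

a^{p+p!} b^{p+p!+1}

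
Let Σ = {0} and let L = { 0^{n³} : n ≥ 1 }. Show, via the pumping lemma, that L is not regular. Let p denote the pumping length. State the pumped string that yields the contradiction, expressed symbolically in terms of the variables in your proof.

0^{p³+k}

Assume L is regular; let p be its pumping constant.
Take w = 0^{p³} ∈ L with |w| = p³ ≥ p.
The pumping lemma gives a decomposition w = xyz where |xy| ≤ p and |y| > 0.
Then y = 0^k for some k with 1 ≤ k ≤ p.
Pump with i = 2: xy^2z = 0^{p³+k}. Since 1 ≤ k ≤ p, p³ < p³+k ≤ p³+p < p³+3p²+3p+1 = (p+1)³, so p³+k is not a perfect cube. So xy^2z ∉ L.
Contradiction. Therefore L is not regular.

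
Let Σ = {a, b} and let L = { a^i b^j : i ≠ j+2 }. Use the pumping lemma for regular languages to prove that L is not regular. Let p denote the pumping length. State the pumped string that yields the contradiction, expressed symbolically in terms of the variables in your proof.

Toward a contradiction, assume L is regular with pumping length p.
Choose w = a^p b^{p+p!-2}. Since p ≠ (p+p!-2)+2 = p+p!, w ∈ L; and |w| ≥ p.
The pumping lemma gives a decomposition w = xyz where |xy| ≤ p and |y| > 0.
Because |xy| ≤ p and w begins with p copies of a, we have y = a^k with 1 ≤ k ≤ p.
Since 1 ≤ k ≤ p, k divides p!; set t = 1 + p!/k. Then xy^t z has p + (p!/k)·k = p + p! copies of a. Now the a-count is p+p! and (b-count)+2 = (p+p!-2)+2 = p+p!, so i ≠ j+2 fails. So xy^t z = a^{p+p!} b^{p+p!-2} ∉ L.
This is a contradiction; hence L is not regular.

a^{p+p!} b^{p+p!-2}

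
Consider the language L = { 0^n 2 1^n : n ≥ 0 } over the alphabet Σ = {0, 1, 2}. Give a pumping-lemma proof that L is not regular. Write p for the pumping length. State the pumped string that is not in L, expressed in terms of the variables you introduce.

0^{p+k} 2 1^p

Toward a contradiction, assume L is regular with pumping length p.
Take w = 0^p 2 1^p ∈ L with |w| = 2p+1 ≥ p.
By the pumping lemma, w = xyz with |xy| ≤ p and y is nonempty.
Since the first p symbols of w are all 0's and |xy| ≤ p, y lies entirely in the leading 0-block: y = 0^k for some k with 1 ≤ k ≤ p.
Pump with i = 2: xy^2z = 0^{p+k} 2 1^p, which would require p+k = p. But k ≥ 1, so xy^2z ∉ L.
This is a contradiction; hence L is not regular.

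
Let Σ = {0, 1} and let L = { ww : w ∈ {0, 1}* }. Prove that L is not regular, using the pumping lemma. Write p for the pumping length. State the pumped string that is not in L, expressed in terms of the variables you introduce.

Assume L is regular. Let p be the pumping length given by the pumping lemma.
Take w = 0^p 1^p 0^p 1^p = uu where u = 0^p1^p; then w ∈ L and |w| = 4p ≥ p.
By the pumping lemma, w = xyz with |xy| ≤ p and |y| > 0.
Since the first p symbols of w are all 0's and |xy| ≤ p, y lies entirely in the leading 0-block: y = 0^k for some k with 1 ≤ k ≤ p.
Pump with i = 2: xy^2z = 0^{p+k} 1^p 0^p 1^p, of length 4p+k. Suppose this equals vv. The string starts with 0 and ends with 1, so v does too; thus the boundary between the two copies of v is a 1→0 transition. There is exactly one such transition, at position 2p+k, so |v| = 2p+k and |vv| = 4p+2k ≠ 4p+k since k ≥ 1. So xy^2z ∉ L.
Contradiction. Therefore L is not regular.

0^{p+k} 1^p 0^p 1^p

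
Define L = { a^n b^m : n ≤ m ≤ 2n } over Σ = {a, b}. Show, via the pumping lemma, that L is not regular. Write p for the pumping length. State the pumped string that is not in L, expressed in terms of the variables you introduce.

a^{p+k} b^p

Suppose for contradiction that L is regular, and let p be the pumping length.
Take w = a^p b^p ∈ L (since p ≤ p ≤ 2p), with |w| = 2p ≥ p.
The pumping lemma gives a decomposition w = xyz where |xy| ≤ p and |y| ≥ 1.
Because |xy| ≤ p and w begins with p copies of a, we have y = a^k with 1 ≤ k ≤ p.
Pump with i = 2: xy^2z = a^{p+k} b^p. Now n = p+k > p = m, so the condition n ≤ m fails. Thus xy^2z ∉ L.
Contradiction. Therefore L is not regular.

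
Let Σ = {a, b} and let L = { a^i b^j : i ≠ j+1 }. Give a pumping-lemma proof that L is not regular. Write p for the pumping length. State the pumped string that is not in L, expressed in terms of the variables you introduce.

a^{p+p!} b^{p+p!-1}

Toward a contradiction, assume L is regular with pumping length p.
Choose w = a^p b^{p+p!-1}. Since p ≠ (p+p!-1)+1 = p+p!, w ∈ L; and |w| ≥ p.
The pumping lemma gives a decomposition w = xyz where |xy| ≤ p and |y| ≥ 1.
Because |xy| ≤ p and w begins with p copies of a, we have y = a^k with 1 ≤ k ≤ p.
Since 1 ≤ k ≤ p, k divides p!; set t = 1 + p!/k. Then xy^t z has p + (p!/k)·k = p + p! copies of a. Now the a-count is p+p! and (b-count)+1 = (p+p!-1)+1 = p+p!, so i ≠ j+1 fails. So xy^t z = a^{p+p!} b^{p+p!-1} ∉ L.
This is a contradiction; hence L is not regular.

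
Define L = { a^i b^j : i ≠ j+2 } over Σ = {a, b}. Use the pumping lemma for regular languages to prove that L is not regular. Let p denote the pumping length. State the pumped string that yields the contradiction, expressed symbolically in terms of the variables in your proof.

Assume L is regular; let p be its pumping constant.
Choose w = a^p b^{p+p!-2}. Since p ≠ (p+p!-2)+2 = p+p!, w ∈ L; and |w| ≥ p.
The pumping lemma gives a decomposition w = xyz where |xy| ≤ p and y is nonempty.
Since the first p symbols of w are all a's and |xy| ≤ p, y lies entirely in the leading a-block: y = a^k for some k with 1 ≤ k ≤ p.
Since 1 ≤ k ≤ p, k divides p!; set t = 1 + p!/k. Then xy^t z has p + (p!/k)·k = p + p! copies of a. Now the a-count is p+p! and (b-count)+2 = (p+p!-2)+2 = p+p!, so i ≠ j+2 fails. So xy^t z = a^{p+p!} b^{p+p!-2} ∉ L.
This is a contradiction; hence L is not regular.

a^{p+p!} b^{p+p!-2}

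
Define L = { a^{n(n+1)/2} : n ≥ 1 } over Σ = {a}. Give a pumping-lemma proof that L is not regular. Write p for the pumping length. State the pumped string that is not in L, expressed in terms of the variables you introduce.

Toward a contradiction, assume L is regular with pumping length p.
Take w = a^{p(p+1)/2} ∈ L with |w| = p(p+1)/2 ≥ p.
The pumping lemma gives a decomposition w = xyz where |xy| ≤ p and |y| > 0.
Then y = a^k for some k with 1 ≤ k ≤ p.
Pump with i = 2: xy^2z = a^{p(p+1)/2+k}. Since 1 ≤ k ≤ p, p(p+1)/2 < p(p+1)/2+k ≤ p(p+1)/2+p < (p+1)(p+2)/2, so p(p+1)/2+k is strictly between consecutive triangular numbers. So xy^2z ∉ L.
Contradiction. Therefore L is not regular.

a^{p(p+1)/2+k}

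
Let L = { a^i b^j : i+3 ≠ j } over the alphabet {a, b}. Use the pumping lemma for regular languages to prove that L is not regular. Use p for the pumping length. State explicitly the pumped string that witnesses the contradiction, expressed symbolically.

Assume L is regular. Let p be the pumping length given by the pumping lemma.
Choose w = a^p b^{p+p!+3}. Since p ≠ (p+p!+3)-3 = p+p!, w ∈ L; and |w| ≥ p.
The pumping lemma gives a decomposition w = xyz where |xy| ≤ p and |y| > 0.
The first p characters of w are a's, so xy (and hence y) consists only of a's. Write y = a^k, 1 ≤ k ≤ p.
Since 1 ≤ k ≤ p, k divides p!; set t = 1 + p!/k. Then xy^t z has p + (p!/k)·k = p + p! copies of a. Now the a-count is p+p! and (b-count)-3 = (p+p!+3)-3 = p+p!, so i+3 ≠ j fails. So xy^t z = a^{p+p!} b^{p+p!+3} ∉ L.
This contradicts the pumping lemma, so L is not regular.

a^{p+p!} b^{p+p!+3}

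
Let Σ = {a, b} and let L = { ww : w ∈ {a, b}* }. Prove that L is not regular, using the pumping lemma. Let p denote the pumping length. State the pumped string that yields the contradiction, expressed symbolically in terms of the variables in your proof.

a^{p+k} b^p a^p b^p

Toward a contradiction, assume L is regular with pumping length p.
Take w = a^p b^p a^p b^p = uu where u = a^pb^p; then w ∈ L and |w| = 4p ≥ p.
Write w = xyz as guaranteed by the lemma, with |xy| ≤ p and |y| > 0.
Since the first p symbols of w are all a's and |xy| ≤ p, y lies entirely in the leading a-block: y = a^k for some k with 1 ≤ k ≤ p.
Pump with i = 2: xy^2z = a^{p+k} b^p a^p b^p, of length 4p+k. Suppose this equals vv. The string starts with a and ends with b, so v does too; thus the boundary between the two copies of v is a b→a transition. There is exactly one such transition, at position 2p+k, so |v| = 2p+k and |vv| = 4p+2k ≠ 4p+k since k ≥ 1. So xy^2z ∉ L.
Contradiction. Therefore L is not regular.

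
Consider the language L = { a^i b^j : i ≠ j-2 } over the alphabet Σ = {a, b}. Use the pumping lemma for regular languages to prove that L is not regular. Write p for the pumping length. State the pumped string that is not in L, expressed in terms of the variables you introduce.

Suppose for contradiction that L is regular, and let p be the pumping length.
Choose w = a^p b^{p+p!+2}. Since p ≠ (p+p!+2)-2 = p+p!, w ∈ L; and |w| ≥ p.
Write w = xyz as guaranteed by the lemma, with |xy| ≤ p and |y| > 0.
The first p characters of w are a's, so xy (and hence y) consists only of a's. Write y = a^k, 1 ≤ k ≤ p.
Since 1 ≤ k ≤ p, k divides p!; set t = 1 + p!/k. Then xy^t z has p + (p!/k)·k = p + p! copies of a. Now the a-count is p+p! and (b-count)-2 = (p+p!+2)-2 = p+p!, so i ≠ j-2 fails. So xy^t z = a^{p+p!} b^{p+p!+2} ∉ L.
This is a contradiction; hence L is not regular.

a^{p+p!} b^{p+p!+2}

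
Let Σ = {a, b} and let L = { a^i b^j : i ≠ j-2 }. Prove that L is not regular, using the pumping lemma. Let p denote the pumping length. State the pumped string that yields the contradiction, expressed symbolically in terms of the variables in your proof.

Toward a contradiction, assume L is regular with pumping length p.
Choose w = a^p b^{p+p!+2}. Since p ≠ (p+p!+2)-2 = p+p!, w ∈ L; and |w| ≥ p.
Write w = xyz as guaranteed by the lemma, with |xy| ≤ p and |y| > 0.
Since the first p symbols of w are all a's and |xy| ≤ p, y lies entirely in the leading a-block: y = a^k for some k with 1 ≤ k ≤ p.
Since 1 ≤ k ≤ p, k divides p!; set t = 1 + p!/k. Then xy^t z has p + (p!/k)·k = p + p! copies of a. Now the a-count is p+p! and (b-count)-2 = (p+p!+2)-2 = p+p!, so i ≠ j-2 fails. So xy^t z = a^{p+p!} b^{p+p!+2} ∉ L.
This is a contradiction; hence L is not regular.

a^{p+p!} b^{p+p!+2}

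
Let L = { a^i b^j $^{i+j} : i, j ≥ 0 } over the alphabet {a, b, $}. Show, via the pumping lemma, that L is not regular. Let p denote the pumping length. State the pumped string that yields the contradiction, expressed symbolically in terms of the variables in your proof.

a^{p+k} b^p $^{2p}

Toward a contradiction, assume L is regular with pumping length p.
Take w = a^p b^p $^{2p} ∈ L (with i=j=p, i+j=2p), |w| = 4p ≥ p.
Write w = xyz as guaranteed by the lemma, with |xy| ≤ p and y is nonempty.
Because |xy| ≤ p and w begins with p copies of a, we have y = a^k with 1 ≤ k ≤ p.
Consider xy^2z = a^{p+k} b^p $^{2p}. Now the a- and b-counts sum to 2p+k, but the $-count is 2p ≠ 2p+k. So xy^2z ∉ L.
This contradicts the pumping lemma, so L is not regular.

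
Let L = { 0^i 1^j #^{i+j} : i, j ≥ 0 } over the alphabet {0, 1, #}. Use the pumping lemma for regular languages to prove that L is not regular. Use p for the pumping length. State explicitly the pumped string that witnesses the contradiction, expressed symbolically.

Toward a contradiction, assume L is regular with pumping length p.
Take w = 0^p 1^p #^{2p} ∈ L (with i=j=p, i+j=2p), |w| = 4p ≥ p.
Write w = xyz as guaranteed by the lemma, with |xy| ≤ p and y is nonempty.
Since the first p symbols of w are all 0's and |xy| ≤ p, y lies entirely in the leading 0-block: y = 0^k for some k with 1 ≤ k ≤ p.
Consider xy^2z = 0^{p+k} 1^p #^{2p}. Now the 0- and 1-counts sum to 2p+k, but the #-count is 2p ≠ 2p+k. So xy^2z ∉ L.
This contradicts the pumping lemma, so L is not regular.

0^{p+k} 1^p #^{2p}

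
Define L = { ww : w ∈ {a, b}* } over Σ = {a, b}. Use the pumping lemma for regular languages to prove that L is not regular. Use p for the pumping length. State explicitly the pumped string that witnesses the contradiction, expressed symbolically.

Toward a contradiction, assume L is regular with pumping length p.
Take w = a^p b^p a^p b^p = uu where u = a^pb^p; then w ∈ L and |w| = 4p ≥ p.
By the pumping lemma, w = xyz with |xy| ≤ p and |y| ≥ 1.
The first p characters of w are a's, so xy (and hence y) consists only of a's. Write y = a^k, 1 ≤ k ≤ p.
Pump with i = 2: xy^2z = a^{p+k} b^p a^p b^p, of length 4p+k. Suppose this equals vv. The string starts with a and ends with b, so v does too; thus the boundary between the two copies of v is a b→a transition. There is exactly one such transition, at position 2p+k, so |v| = 2p+k and |vv| = 4p+2k ≠ 4p+k since k ≥ 1. So xy^2z ∉ L.
Contradiction. Therefore L is not regular.

a^{p+k} b^p a^p b^p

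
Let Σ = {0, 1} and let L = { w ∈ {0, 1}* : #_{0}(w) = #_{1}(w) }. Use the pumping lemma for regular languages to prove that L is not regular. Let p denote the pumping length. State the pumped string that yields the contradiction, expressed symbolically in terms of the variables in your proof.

0^{p+k} 1^p

Assume L is regular. Let p be the pumping length given by the pumping lemma.
Choose w = 0^p 1^p ∈ L with |w| = 2p ≥ p.
By the pumping lemma, w = xyz with |xy| ≤ p and y is nonempty.
The first p characters of w are 0's, so xy (and hence y) consists only of 0's. Write y = 0^k, 1 ≤ k ≤ p.
Pump with i = 2: xy^2z = 0^{p+k} 1^p has p+k occurrences of 0 but only p of 1. Since k ≥ 1 the counts differ, so xy^2z ∉ L.
This contradicts the pumping lemma, so L is not regular.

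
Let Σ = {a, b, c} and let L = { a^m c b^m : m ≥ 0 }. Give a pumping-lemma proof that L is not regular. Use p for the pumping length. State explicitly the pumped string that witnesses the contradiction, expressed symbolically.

a^{p+k} c b^p

Toward a contradiction, assume L is regular with pumping length p.
Take w = a^p c b^p ∈ L with |w| = 2p+1 ≥ p.
Write w = xyz as guaranteed by the lemma, with |xy| ≤ p and y is nonempty.
Since the first p symbols of w are all a's and |xy| ≤ p, y lies entirely in the leading a-block: y = a^k for some k with 1 ≤ k ≤ p.
Pump with i = 2: xy^2z = a^{p+k} c b^p, which would require p+k = p. But k ≥ 1, so xy^2z ∉ L.
Contradiction. Therefore L is not regular.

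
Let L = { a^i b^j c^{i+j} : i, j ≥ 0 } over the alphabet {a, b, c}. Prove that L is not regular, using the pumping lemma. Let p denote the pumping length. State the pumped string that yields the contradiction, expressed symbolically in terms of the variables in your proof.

a^{p+k} b^p c^{2p}

Toward a contradiction, assume L is regular with pumping length p.
Take w = a^p b^p c^{2p} ∈ L (with i=j=p, i+j=2p), |w| = 4p ≥ p.
Write w = xyz as guaranteed by the lemma, with |xy| ≤ p and |y| > 0.
Since the first p symbols of w are all a's and |xy| ≤ p, y lies entirely in the leading a-block: y = a^k for some k with 1 ≤ k ≤ p.
Consider xy^2z = a^{p+k} b^p c^{2p}. Now the a- and b-counts sum to 2p+k, but the c-count is 2p ≠ 2p+k. So xy^2z ∉ L.
Contradiction. Therefore L is not regular.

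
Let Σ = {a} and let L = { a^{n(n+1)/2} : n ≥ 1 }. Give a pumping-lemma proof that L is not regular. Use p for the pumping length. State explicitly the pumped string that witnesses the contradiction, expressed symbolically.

a^{p(p+1)/2+k}

Assume L is regular. Let p be the pumping length given by the pumping lemma.
Take w = a^{p(p+1)/2} ∈ L with |w| = p(p+1)/2 ≥ p.
By the pumping lemma, w = xyz with |xy| ≤ p and y is nonempty.
Then y = a^k for some k with 1 ≤ k ≤ p.
Pump with i = 2: xy^2z = a^{p(p+1)/2+k}. Since 1 ≤ k ≤ p, p(p+1)/2 < p(p+1)/2+k ≤ p(p+1)/2+p < (p+1)(p+2)/2, so p(p+1)/2+k is strictly between consecutive triangular numbers. So xy^2z ∉ L.
This contradicts the pumping lemma, so L is not regular.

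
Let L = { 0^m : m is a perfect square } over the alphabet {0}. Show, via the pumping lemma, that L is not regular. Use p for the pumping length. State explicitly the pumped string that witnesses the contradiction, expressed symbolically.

Toward a contradiction, assume L is regular with pumping length p.
Take w = 0^{p²} ∈ L with |w| = p² ≥ p.
By the pumping lemma, w = xyz with |xy| ≤ p and |y| > 0.
Then y = 0^k for some k with 1 ≤ k ≤ p.
Pump with i = 2: xy^2z = 0^{p²+k}. Since 1 ≤ k ≤ p, p² < p²+k ≤ p²+p < (p+1)², so p²+k lies strictly between consecutive squares and is not a perfect square. So xy^2z ∉ L.
Contradiction. Therefore L is not regular.

0^{p²+k}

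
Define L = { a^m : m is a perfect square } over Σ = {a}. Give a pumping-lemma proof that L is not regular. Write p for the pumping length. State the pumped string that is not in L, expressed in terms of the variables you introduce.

a^{p²+k}

Assume L is regular; let p be its pumping constant.
Take w = a^{p²} ∈ L with |w| = p² ≥ p.
Write w = xyz as guaranteed by the lemma, with |xy| ≤ p and y is nonempty.
Then y = a^k for some k with 1 ≤ k ≤ p.
Pump with i = 2: xy^2z = a^{p²+k}. Since 1 ≤ k ≤ p, p² < p²+k ≤ p²+p < (p+1)², so p²+k lies strictly between consecutive squares and is not a perfect square. So xy^2z ∉ L.
This contradicts the pumping lemma, so L is not regular.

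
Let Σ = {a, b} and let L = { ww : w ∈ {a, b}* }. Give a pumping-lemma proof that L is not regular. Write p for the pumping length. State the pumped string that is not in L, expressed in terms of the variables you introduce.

a^{p+k} b^p a^p b^p

Assume L is regular; let p be its pumping constant.
Take w = a^p b^p a^p b^p = uu where u = a^pb^p; then w ∈ L and |w| = 4p ≥ p.
Write w = xyz as guaranteed by the lemma, with |xy| ≤ p and y is nonempty.
Because |xy| ≤ p and w begins with p copies of a, we have y = a^k with 1 ≤ k ≤ p.
Pump with i = 2: xy^2z = a^{p+k} b^p a^p b^p, of length 4p+k. Suppose this equals vv. The string starts with a and ends with b, so v does too; thus the boundary between the two copies of v is a b→a transition. There is exactly one such transition, at position 2p+k, so |v| = 2p+k and |vv| = 4p+2k ≠ 4p+k since k ≥ 1. So xy^2z ∉ L.
This is a contradiction; hence L is not regular.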